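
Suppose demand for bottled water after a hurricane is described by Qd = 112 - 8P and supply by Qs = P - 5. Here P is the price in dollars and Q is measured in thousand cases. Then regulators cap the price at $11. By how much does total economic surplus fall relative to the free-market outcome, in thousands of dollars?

2.25

Setting quantity demanded equal to quantity supplied, 112 - 8P = P - 5, gives P* = 13 and Q* = 8.
Since 11 < 13, the ceiling is binding.
At P = 11: Qd = 112 - 8·11 = 24 and Qs = 11 - 5 = 6.
Quantity traded falls to 6. At Q = 6 the demand price is (112 - 6)/8 = 13.25 and the supply price is 5 + 6 = 11.
Deadweight loss = ½ · (13.25 - 11) · (8 - 6) = ½ · 2.25 · 2 = 2.25.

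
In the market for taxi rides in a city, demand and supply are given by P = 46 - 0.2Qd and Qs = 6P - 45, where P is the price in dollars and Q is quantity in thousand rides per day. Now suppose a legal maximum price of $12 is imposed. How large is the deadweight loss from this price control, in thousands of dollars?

Rearranging demand gives Qd = 230 - 5P. Equilibrium: 230 - 5P = 6P - 45, so 275 = 11P and P* = 25, Q* = 105.
Since 12 < 25, the ceiling is binding.
At P = 12: Qd = 230 - 5·12 = 170 and Qs = 6·12 - 45 = 27.
Quantity traded falls to 27. At Q = 27 the demand price is (230 - 27)/5 = 40.6 and the supply price is (45 + 27)/6 = 12.
Deadweight loss = ½ · (40.6 - 12) · (105 - 27) = ½ · 28.6 · 78 = 1115.4.

1115.4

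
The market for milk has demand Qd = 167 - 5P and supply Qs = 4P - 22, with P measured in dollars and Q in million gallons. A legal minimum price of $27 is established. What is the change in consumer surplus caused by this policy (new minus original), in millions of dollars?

Equilibrium: 167 - 5P = 4P - 22, so 189 = 9P and P* = 21, Q* = 62.
The floor of 27 is above the equilibrium price 21, so it binds.
At P = 27: Qd = 167 - 5·27 = 32 and Qs = 4·27 - 22 = 86.
Consumer surplus without the control is ½ · (33.4 - 21) · 62 = 384.4.
With the floor, consumers buy 32 units at 27, so CS = ½ · (33.4 - 27) · 32 = 102.4.
Change in consumer surplus = 102.4 - 384.4 = -282.

-282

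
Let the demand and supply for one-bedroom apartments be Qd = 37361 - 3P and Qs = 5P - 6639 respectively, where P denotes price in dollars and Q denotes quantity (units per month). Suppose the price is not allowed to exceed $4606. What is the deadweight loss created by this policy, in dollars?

Setting quantity demanded equal to quantity supplied, 37361 - 3P = 5P - 6639, gives P* = 5500 and Q* = 20861.
Since 4606 < 5500, the ceiling is binding.
At P = 4606: Qd = 37361 - 3·4606 = 23543 and Qs = 5·4606 - 6639 = 16391.
Quantity traded falls to 16391. At Q = 16391 the demand price is (37361 - 16391)/3 = 6990 and the supply price is (6639 + 16391)/5 = 4606.
Deadweight loss = ½ · (6990 - 4606) · (20861 - 16391) = ½ · 2384 · 4470 = 5328240.

5328240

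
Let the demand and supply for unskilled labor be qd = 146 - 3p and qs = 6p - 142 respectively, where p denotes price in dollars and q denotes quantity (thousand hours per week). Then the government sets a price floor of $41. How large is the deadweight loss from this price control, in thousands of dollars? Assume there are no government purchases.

182.25

In a free market, 146 - 3p = 6p - 142 gives the equilibrium p* = 32, q* = 50.
The floor of 41 is above the equilibrium price 32, so it binds.
At p = 41: qd = 146 - 3·41 = 23 and qs = 6·41 - 142 = 104.
Quantity traded falls to 23. At q = 23 the demand price is (146 - 23)/3 = 41 and the supply price is (142 + 23)/6 = 27.5.
Deadweight loss = ½ · (41 - 27.5) · (50 - 23) = ½ · 13.5 · 27 = 182.25.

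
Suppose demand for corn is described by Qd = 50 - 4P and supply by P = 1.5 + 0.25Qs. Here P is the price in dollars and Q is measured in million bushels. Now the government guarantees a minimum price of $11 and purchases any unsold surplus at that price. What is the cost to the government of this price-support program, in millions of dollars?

Rearranging supply gives Qs = 4P - 6. Equilibrium: 50 - 4P = 4P - 6, so 56 = 8P and P* = 7, Q* = 22.
The floor of 11 is above the equilibrium price 7, so it binds.
At P = 11: Qd = 50 - 4·11 = 6 and Qs = 4·11 - 6 = 38.
Surplus = Qs - Qd = 32.
Government expenditure = surplus × support price = 32 × 11 = 352.

352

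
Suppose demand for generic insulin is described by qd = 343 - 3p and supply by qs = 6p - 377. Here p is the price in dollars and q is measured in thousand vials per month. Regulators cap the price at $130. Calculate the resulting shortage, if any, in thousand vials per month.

In a free market, 343 - 3p = 6p - 377 gives the equilibrium p* = 80, q* = 103.
The ceiling of 130 is above the equilibrium price 80, so it is not binding; the market clears at p* = 80, q* = 103.
Since the control does not bind, there is no shortage.

0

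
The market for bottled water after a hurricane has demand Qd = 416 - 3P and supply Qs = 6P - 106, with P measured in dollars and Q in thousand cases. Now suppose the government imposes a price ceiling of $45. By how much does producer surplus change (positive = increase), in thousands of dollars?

-2639

Without the control the market clears where 416 - 3P = 6P - 106, i.e. P* = 58 and Q* = 242.
The ceiling of 45 is below the equilibrium price 58, so it binds.
At P = 45: Qd = 416 - 3·45 = 281 and Qs = 6·45 - 106 = 164.
Producer surplus without the control is ½ · (58 - 53/3) · 242 = 14641/3.
With the ceiling, producers sell 164 units at 45, so PS = ½ · (45 - 53/3) · 164 = 6724/3.
Change in producer surplus = 6724/3 - 14641/3 = -2639.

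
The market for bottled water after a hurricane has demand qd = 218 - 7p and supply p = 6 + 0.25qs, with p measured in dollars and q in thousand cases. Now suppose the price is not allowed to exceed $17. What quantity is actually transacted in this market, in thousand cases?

Rearranging supply gives qs = 4p - 24. Without the control the market clears where 218 - 7p = 4p - 24, i.e. p* = 22 and q* = 64.
Because the ceiling (17) lies below the market-clearing price, it is binding.
At p = 17: qd = 218 - 7·17 = 99 and qs = 4·17 - 24 = 44.
The quantity actually transacted is the short side, supply: 44.

44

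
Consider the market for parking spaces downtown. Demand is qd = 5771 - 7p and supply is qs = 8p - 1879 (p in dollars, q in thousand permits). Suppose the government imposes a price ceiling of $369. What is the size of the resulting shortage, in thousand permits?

Setting quantity demanded equal to quantity supplied, 5771 - 7p = 8p - 1879, gives p* = 510 and q* = 2201.
Since 369 < 510, the ceiling is binding.
At p = 369: qd = 5771 - 7·369 = 3188 and qs = 8·369 - 1879 = 1073.
Shortage = qd - qs = 3188 - 1073 = 2115.

2115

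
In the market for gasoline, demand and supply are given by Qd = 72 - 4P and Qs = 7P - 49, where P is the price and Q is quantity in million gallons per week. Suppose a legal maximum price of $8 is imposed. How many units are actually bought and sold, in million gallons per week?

7

Without the control the market clears where 72 - 4P = 7P - 49, i.e. P* = 11 and Q* = 28.
Because the ceiling (8) lies below the market-clearing price, it is binding.
At P = 8: Qd = 72 - 4·8 = 40 and Qs = 7·8 - 49 = 7.
The quantity actually transacted is the short side, supply: 7.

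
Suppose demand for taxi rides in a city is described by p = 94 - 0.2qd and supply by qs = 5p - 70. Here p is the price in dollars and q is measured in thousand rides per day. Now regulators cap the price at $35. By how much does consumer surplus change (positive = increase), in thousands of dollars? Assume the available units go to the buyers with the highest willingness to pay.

1092.5

Rearranging demand gives qd = 470 - 5p. Setting quantity demanded equal to quantity supplied, 470 - 5p = 5p - 70, gives p* = 54 and q* = 200.
Since 35 < 54, the ceiling is binding.
At p = 35: qd = 470 - 5·35 = 295 and qs = 5·35 - 70 = 105.
Consumer surplus without the control is ½ · (94 - 54) · 200 = 4000.
With the ceiling, 105 units are sold at 35 (assume they go to the highest-value buyers). The demand price at q = 105 is 73, so CS = ½ · [(94 - 35) + (73 - 35)] · 105 = 5092.5.
Change in consumer surplus = 5092.5 - 4000 = 1092.5.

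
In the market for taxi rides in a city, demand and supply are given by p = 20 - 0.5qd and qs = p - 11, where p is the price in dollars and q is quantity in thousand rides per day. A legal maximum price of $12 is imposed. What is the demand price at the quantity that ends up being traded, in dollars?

Rearranging demand gives qd = 40 - 2p. Equilibrium: 40 - 2p = p - 11, so 51 = 3p and p* = 17, q* = 6.
Because the ceiling (12) lies below the market-clearing price, it is binding.
At p = 12: qd = 40 - 2·12 = 16 and qs = 12 - 11 = 1.
Only 1 units reach the market. On the demand curve, the marginal buyer's willingness to pay at q = 1 is (40 - 1)/2 = 19.5.

19.5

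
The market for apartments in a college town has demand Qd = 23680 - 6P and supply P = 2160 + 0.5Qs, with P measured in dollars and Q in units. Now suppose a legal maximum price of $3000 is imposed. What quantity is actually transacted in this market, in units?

Rearranging supply gives Qs = 2P - 4320. Setting quantity demanded equal to quantity supplied, 23680 - 6P = 2P - 4320, gives P* = 3500 and Q* = 2680.
Since 3000 < 3500, the ceiling is binding.
At P = 3000: Qd = 23680 - 6·3000 = 5680 and Qs = 2·3000 - 4320 = 1680.
The quantity actually transacted is the short side, supply: 1680.

1680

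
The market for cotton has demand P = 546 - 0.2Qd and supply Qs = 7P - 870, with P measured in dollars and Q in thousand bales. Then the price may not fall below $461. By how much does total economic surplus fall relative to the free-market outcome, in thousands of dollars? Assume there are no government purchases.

111090

Rearranging demand gives Qd = 2730 - 5P. Without the control the market clears where 2730 - 5P = 7P - 870, i.e. P* = 300 and Q* = 1230.
Since 461 > 300, the floor is binding.
At P = 461: Qd = 2730 - 5·461 = 425 and Qs = 7·461 - 870 = 2357.
Quantity traded falls to 425. At Q = 425 the demand price is (2730 - 425)/5 = 461 and the supply price is (870 + 425)/7 = 185.
Deadweight loss = ½ · (461 - 185) · (1230 - 425) = ½ · 276 · 805 = 111090.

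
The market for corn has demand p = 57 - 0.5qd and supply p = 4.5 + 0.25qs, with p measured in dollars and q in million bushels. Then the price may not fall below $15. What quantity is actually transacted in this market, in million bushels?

70

Rearranging demand gives qd = 114 - 2p; rearranging supply gives qs = 4p - 18. Without the control the market clears where 114 - 2p = 4p - 18, i.e. p* = 22 and q* = 70.
The floor of 15 is below the equilibrium price 22, so it is not binding; the market clears at p* = 22, q* = 70.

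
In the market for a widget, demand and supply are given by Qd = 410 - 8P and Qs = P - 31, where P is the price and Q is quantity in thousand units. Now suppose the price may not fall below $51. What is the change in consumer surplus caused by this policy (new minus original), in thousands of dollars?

Without the control the market clears where 410 - 8P = P - 31, i.e. P* = 49 and Q* = 18.
The floor of 51 is above the equilibrium price 49, so it binds.
At P = 51: Qd = 410 - 8·51 = 2 and Qs = 51 - 31 = 20.
Consumer surplus without the control is ½ · (51.25 - 49) · 18 = 20.25.
With the floor, consumers buy 2 units at 51, so CS = ½ · (51.25 - 51) · 2 = 0.25.
Change in consumer surplus = 0.25 - 20.25 = -20.

-20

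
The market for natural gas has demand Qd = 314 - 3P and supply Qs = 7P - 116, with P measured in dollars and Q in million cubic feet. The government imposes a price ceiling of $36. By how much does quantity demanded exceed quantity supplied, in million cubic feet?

70

Setting quantity demanded equal to quantity supplied, 314 - 3P = 7P - 116, gives P* = 43 and Q* = 185.
Since 36 < 43, the ceiling is binding.
At P = 36: Qd = 314 - 3·36 = 206 and Qs = 7·36 - 116 = 136.
Shortage = Qd - Qs = 206 - 136 = 70.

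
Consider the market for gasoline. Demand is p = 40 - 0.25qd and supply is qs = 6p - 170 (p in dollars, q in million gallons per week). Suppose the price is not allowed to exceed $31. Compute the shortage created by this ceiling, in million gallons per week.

Rearranging demand gives qd = 160 - 4p. Without the control the market clears where 160 - 4p = 6p - 170, i.e. p* = 33 and q* = 28.
Since 31 < 33, the ceiling is binding.
At p = 31: qd = 160 - 4·31 = 36 and qs = 6·31 - 170 = 16.
Shortage = qd - qs = 36 - 16 = 20.

20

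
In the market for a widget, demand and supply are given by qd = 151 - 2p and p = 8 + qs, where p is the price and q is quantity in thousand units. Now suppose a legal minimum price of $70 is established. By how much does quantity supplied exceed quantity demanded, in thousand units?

Rearranging supply gives qs = p - 8. In a free market, 151 - 2p = p - 8 gives the equilibrium p* = 53, q* = 45.
Since 70 > 53, the floor is binding.
At p = 70: qd = 151 - 2·70 = 11 and qs = 70 - 8 = 62.
Surplus = qs - qd = 62 - 11 = 51.

51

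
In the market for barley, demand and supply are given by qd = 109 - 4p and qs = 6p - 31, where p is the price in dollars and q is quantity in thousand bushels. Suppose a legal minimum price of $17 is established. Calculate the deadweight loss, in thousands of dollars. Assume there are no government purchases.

30

Equilibrium: 109 - 4p = 6p - 31, so 140 = 10p and p* = 14, q* = 53.
The floor of 17 is above the equilibrium price 14, so it binds.
At p = 17: qd = 109 - 4·17 = 41 and qs = 6·17 - 31 = 71.
Quantity traded falls to 41. At q = 41 the demand price is (109 - 41)/4 = 17 and the supply price is (31 + 41)/6 = 12.
Deadweight loss = ½ · (17 - 12) · (53 - 41) = ½ · 5 · 12 = 30.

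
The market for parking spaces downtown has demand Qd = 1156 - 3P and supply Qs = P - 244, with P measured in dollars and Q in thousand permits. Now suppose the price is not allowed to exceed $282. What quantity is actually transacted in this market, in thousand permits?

38

Setting quantity demanded equal to quantity supplied, 1156 - 3P = P - 244, gives P* = 350 and Q* = 106.
Since 282 < 350, the ceiling is binding.
At P = 282: Qd = 1156 - 3·282 = 310 and Qs = 282 - 244 = 38.
The quantity actually transacted is the short side, supply: 38.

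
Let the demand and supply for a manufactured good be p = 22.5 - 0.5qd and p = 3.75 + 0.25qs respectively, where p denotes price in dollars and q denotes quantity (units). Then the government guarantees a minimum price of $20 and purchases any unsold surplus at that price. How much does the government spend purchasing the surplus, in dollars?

Rearranging demand gives qd = 45 - 2p; rearranging supply gives qs = 4p - 15. Setting quantity demanded equal to quantity supplied, 45 - 2p = 4p - 15, gives p* = 10 and q* = 25.
Since 20 > 10, the floor is binding.
At p = 20: qd = 45 - 2·20 = 5 and qs = 4·20 - 15 = 65.
Surplus = qs - qd = 60.
Government expenditure = surplus × support price = 60 × 20 = 1200.

1200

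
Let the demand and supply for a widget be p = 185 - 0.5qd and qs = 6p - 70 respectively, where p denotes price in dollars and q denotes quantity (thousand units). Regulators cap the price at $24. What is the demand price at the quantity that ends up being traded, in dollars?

148

Rearranging demand gives qd = 370 - 2p. Equilibrium: 370 - 2p = 6p - 70, so 440 = 8p and p* = 55, q* = 260.
The ceiling of 24 is below the equilibrium price 55, so it binds.
At p = 24: qd = 370 - 2·24 = 322 and qs = 6·24 - 70 = 74.
Only 74 units reach the market. On the demand curve, the marginal buyer's willingness to pay at q = 74 is (370 - 74)/2 = 148.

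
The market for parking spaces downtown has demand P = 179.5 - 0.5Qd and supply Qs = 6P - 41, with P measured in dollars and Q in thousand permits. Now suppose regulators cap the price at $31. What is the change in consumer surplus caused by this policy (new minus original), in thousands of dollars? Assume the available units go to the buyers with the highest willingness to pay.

-494

Rearranging demand gives Qd = 359 - 2P. Setting quantity demanded equal to quantity supplied, 359 - 2P = 6P - 41, gives P* = 50 and Q* = 259.
The ceiling of 31 is below the equilibrium price 50, so it binds.
At P = 31: Qd = 359 - 2·31 = 297 and Qs = 6·31 - 41 = 145.
Consumer surplus without the control is ½ · (179.5 - 50) · 259 = 16770.25.
With the ceiling, 145 units are sold at 31 (assume they go to the highest-value buyers). The demand price at Q = 145 is 107, so CS = ½ · [(179.5 - 31) + (107 - 31)] · 145 = 16276.25.
Change in consumer surplus = 16276.25 - 16770.25 = -494.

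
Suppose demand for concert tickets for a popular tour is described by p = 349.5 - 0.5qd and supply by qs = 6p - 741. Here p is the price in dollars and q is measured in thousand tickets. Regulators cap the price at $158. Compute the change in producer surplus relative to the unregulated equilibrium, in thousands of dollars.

Rearranging demand gives qd = 699 - 2p. In a free market, 699 - 2p = 6p - 741 gives the equilibrium p* = 180, q* = 339.
The ceiling of 158 is below the equilibrium price 180, so it binds.
At p = 158: qd = 699 - 2·158 = 383 and qs = 6·158 - 741 = 207.
Producer surplus without the control is ½ · (180 - 123.5) · 339 = 9576.75.
With the ceiling, producers sell 207 units at 158, so PS = ½ · (158 - 123.5) · 207 = 3570.75.
Change in producer surplus = 3570.75 - 9576.75 = -6006.

-6006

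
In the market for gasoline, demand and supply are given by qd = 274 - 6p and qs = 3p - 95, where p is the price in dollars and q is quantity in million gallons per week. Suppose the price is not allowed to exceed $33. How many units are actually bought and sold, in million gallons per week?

4

Equilibrium: 274 - 6p = 3p - 95, so 369 = 9p and p* = 41, q* = 28.
The ceiling of 33 is below the equilibrium price 41, so it binds.
At p = 33: qd = 274 - 6·33 = 76 and qs = 3·33 - 95 = 4.
The quantity actually transacted is the short side, supply: 4.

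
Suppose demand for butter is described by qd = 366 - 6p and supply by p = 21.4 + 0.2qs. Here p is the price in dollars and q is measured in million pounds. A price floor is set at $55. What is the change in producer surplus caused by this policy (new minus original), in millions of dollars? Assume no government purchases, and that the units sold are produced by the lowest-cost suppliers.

-86.4

Rearranging supply gives qs = 5p - 107. Without the control the market clears where 366 - 6p = 5p - 107, i.e. p* = 43 and q* = 108.
Because the floor (55) lies above the market-clearing price, it is binding.
At p = 55: qd = 366 - 6·55 = 36 and qs = 5·55 - 107 = 168.
Producer surplus without the control is ½ · (43 - 21.4) · 108 = 1166.4.
With the floor, 36 units are sold at 55. The supply price at q = 36 is 28.6, so PS = ½ · [(55 - 21.4) + (55 - 28.6)] · 36 = 1080.
Change in producer surplus = 1080 - 1166.4 = -86.4.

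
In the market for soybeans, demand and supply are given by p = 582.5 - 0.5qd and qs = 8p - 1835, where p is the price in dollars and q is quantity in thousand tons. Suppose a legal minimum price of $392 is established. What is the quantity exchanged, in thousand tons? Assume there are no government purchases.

381

Rearranging demand gives qd = 1165 - 2p. In a free market, 1165 - 2p = 8p - 1835 gives the equilibrium p* = 300, q* = 565.
The floor of 392 is above the equilibrium price 300, so it binds.
At p = 392: qd = 1165 - 2·392 = 381 and qs = 8·392 - 1835 = 1301.
The quantity actually transacted is the short side, demand: 381.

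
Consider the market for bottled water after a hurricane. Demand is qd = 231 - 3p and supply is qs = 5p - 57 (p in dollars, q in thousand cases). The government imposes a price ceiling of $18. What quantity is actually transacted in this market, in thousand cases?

Without the control the market clears where 231 - 3p = 5p - 57, i.e. p* = 36 and q* = 123.
Since 18 < 36, the ceiling is binding.
At p = 18: qd = 231 - 3·18 = 177 and qs = 5·18 - 57 = 33.
The quantity actually transacted is the short side, supply: 33.

33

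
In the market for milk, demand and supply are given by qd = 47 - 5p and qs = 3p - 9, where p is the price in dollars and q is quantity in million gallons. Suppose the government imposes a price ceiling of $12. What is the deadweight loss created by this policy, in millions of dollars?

0

Equilibrium: 47 - 5p = 3p - 9, so 56 = 8p and p* = 7, q* = 12.
The ceiling of 12 is above the equilibrium price 7, so it is not binding; the market clears at p* = 7, q* = 12.
Since the control does not bind, no trades are prevented and deadweight loss is zero.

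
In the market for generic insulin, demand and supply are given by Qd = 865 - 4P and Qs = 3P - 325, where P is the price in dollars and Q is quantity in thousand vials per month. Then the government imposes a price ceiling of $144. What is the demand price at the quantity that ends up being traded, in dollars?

Without the control the market clears where 865 - 4P = 3P - 325, i.e. P* = 170 and Q* = 185.
The ceiling of 144 is below the equilibrium price 170, so it binds.
At P = 144: Qd = 865 - 4·144 = 289 and Qs = 3·144 - 325 = 107.
Only 107 units reach the market. On the demand curve, the marginal buyer's willingness to pay at Q = 107 is (865 - 107)/4 = 189.5.

189.5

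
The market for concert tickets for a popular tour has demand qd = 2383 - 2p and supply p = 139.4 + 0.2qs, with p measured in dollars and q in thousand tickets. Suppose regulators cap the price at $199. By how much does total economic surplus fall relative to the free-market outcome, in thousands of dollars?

508208.75

Rearranging supply gives qs = 5p - 697. In a free market, 2383 - 2p = 5p - 697 gives the equilibrium p* = 440, q* = 1503.
Since 199 < 440, the ceiling is binding.
At p = 199: qd = 2383 - 2·199 = 1985 and qs = 5·199 - 697 = 298.
Quantity traded falls to 298. At q = 298 the demand price is (2383 - 298)/2 = 1042.5 and the supply price is (697 + 298)/5 = 199.
Deadweight loss = ½ · (1042.5 - 199) · (1503 - 298) = ½ · 843.5 · 1205 = 508208.75.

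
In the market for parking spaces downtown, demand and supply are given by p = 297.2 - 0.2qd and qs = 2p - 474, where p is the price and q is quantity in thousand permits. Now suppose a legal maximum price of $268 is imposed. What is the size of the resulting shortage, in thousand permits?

84

Rearranging demand gives qd = 1486 - 5p. In a free market, 1486 - 5p = 2p - 474 gives the equilibrium p* = 280, q* = 86.
The ceiling of 268 is below the equilibrium price 280, so it binds.
At p = 268: qd = 1486 - 5·268 = 146 and qs = 2·268 - 474 = 62.
Shortage = qd - qs = 146 - 62 = 84.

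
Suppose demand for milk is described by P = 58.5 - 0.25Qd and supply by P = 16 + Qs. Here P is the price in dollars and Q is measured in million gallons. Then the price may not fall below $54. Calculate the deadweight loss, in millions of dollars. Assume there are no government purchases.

160

Rearranging demand gives Qd = 234 - 4P; rearranging supply gives Qs = P - 16. Equilibrium: 234 - 4P = P - 16, so 250 = 5P and P* = 50, Q* = 34.
The floor of 54 is above the equilibrium price 50, so it binds.
At P = 54: Qd = 234 - 4·54 = 18 and Qs = 54 - 16 = 38.
Quantity traded falls to 18. At Q = 18 the demand price is (234 - 18)/4 = 54 and the supply price is 16 + 18 = 34.
Deadweight loss = ½ · (54 - 34) · (34 - 18) = ½ · 20 · 16 = 160.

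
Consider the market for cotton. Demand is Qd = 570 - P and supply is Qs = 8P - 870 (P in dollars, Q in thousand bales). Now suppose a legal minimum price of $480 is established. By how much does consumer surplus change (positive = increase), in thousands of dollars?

-80000

Setting quantity demanded equal to quantity supplied, 570 - P = 8P - 870, gives P* = 160 and Q* = 410.
Since 480 > 160, the floor is binding.
At P = 480: Qd = 570 - 480 = 90 and Qs = 8·480 - 870 = 2970.
Consumer surplus without the control is ½ · (570 - 160) · 410 = 84050.
With the floor, consumers buy 90 units at 480, so CS = ½ · (570 - 480) · 90 = 4050.
Change in consumer surplus = 4050 - 84050 = -80000.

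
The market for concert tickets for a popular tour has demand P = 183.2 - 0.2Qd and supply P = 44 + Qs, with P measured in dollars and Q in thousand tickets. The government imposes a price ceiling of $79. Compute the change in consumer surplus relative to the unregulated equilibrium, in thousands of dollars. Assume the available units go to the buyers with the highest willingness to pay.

Rearranging demand gives Qd = 916 - 5P; rearranging supply gives Qs = P - 44. In a free market, 916 - 5P = P - 44 gives the equilibrium P* = 160, Q* = 116.
Because the ceiling (79) lies below the market-clearing price, it is binding.
At P = 79: Qd = 916 - 5·79 = 521 and Qs = 79 - 44 = 35.
Consumer surplus without the control is ½ · (183.2 - 160) · 116 = 1345.6.
With the ceiling, 35 units are sold at 79 (assume they go to the highest-value buyers). The demand price at Q = 35 is 176.2, so CS = ½ · [(183.2 - 79) + (176.2 - 79)] · 35 = 3524.5.
Change in consumer surplus = 3524.5 - 1345.6 = 2178.9.

2178.9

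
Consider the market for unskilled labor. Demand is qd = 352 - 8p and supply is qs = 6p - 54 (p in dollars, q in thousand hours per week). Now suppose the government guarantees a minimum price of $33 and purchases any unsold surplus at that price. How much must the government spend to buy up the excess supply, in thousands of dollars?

1848

In a free market, 352 - 8p = 6p - 54 gives the equilibrium p* = 29, q* = 120.
The floor of 33 is above the equilibrium price 29, so it binds.
At p = 33: qd = 352 - 8·33 = 88 and qs = 6·33 - 54 = 144.
Surplus = qs - qd = 56.
Government expenditure = surplus × support price = 56 × 33 = 1848.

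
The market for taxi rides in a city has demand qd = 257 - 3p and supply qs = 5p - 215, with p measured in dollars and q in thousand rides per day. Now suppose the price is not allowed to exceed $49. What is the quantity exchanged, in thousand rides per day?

30

In a free market, 257 - 3p = 5p - 215 gives the equilibrium p* = 59, q* = 80.
Because the ceiling (49) lies below the market-clearing price, it is binding.
At p = 49: qd = 257 - 3·49 = 110 and qs = 5·49 - 215 = 30.
The quantity actually transacted is the short side, supply: 30.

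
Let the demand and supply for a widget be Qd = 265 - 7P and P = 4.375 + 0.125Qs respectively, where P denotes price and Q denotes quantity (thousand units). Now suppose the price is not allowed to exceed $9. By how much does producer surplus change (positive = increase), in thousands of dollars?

-891

Rearranging supply gives Qs = 8P - 35. Without the control the market clears where 265 - 7P = 8P - 35, i.e. P* = 20 and Q* = 125.
Because the ceiling (9) lies below the market-clearing price, it is binding.
At P = 9: Qd = 265 - 7·9 = 202 and Qs = 8·9 - 35 = 37.
Producer surplus without the control is ½ · (20 - 4.375) · 125 = 976.5625.
With the ceiling, producers sell 37 units at 9, so PS = ½ · (9 - 4.375) · 37 = 85.5625.
Change in producer surplus = 85.5625 - 976.5625 = -891.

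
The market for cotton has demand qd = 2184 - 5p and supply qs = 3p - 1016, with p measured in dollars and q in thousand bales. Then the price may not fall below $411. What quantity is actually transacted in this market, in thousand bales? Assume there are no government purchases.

129

Equilibrium: 2184 - 5p = 3p - 1016, so 3200 = 8p and p* = 400, q* = 184.
The floor of 411 is above the equilibrium price 400, so it binds.
At p = 411: qd = 2184 - 5·411 = 129 and qs = 3·411 - 1016 = 217.
The quantity actually transacted is the short side, demand: 129.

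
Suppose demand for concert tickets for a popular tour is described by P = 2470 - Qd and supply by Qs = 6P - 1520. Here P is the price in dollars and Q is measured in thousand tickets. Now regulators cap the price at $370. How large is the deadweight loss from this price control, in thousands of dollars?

840000

Rearranging demand gives Qd = 2470 - P. Setting quantity demanded equal to quantity supplied, 2470 - P = 6P - 1520, gives P* = 570 and Q* = 1900.
The ceiling of 370 is below the equilibrium price 570, so it binds.
At P = 370: Qd = 2470 - 370 = 2100 and Qs = 6·370 - 1520 = 700.
Quantity traded falls to 700. At Q = 700 the demand price is 2470 - 700 = 1770 and the supply price is (1520 + 700)/6 = 370.
Deadweight loss = ½ · (1770 - 370) · (1900 - 700) = ½ · 1400 · 1200 = 840000.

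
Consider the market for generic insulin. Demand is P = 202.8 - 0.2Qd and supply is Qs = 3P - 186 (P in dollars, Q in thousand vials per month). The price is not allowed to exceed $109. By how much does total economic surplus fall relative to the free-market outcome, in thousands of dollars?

4034.4

Rearranging demand gives Qd = 1014 - 5P. Setting quantity demanded equal to quantity supplied, 1014 - 5P = 3P - 186, gives P* = 150 and Q* = 264.
Since 109 < 150, the ceiling is binding.
At P = 109: Qd = 1014 - 5·109 = 469 and Qs = 3·109 - 186 = 141.
Quantity traded falls to 141. At Q = 141 the demand price is (1014 - 141)/5 = 174.6 and the supply price is (186 + 141)/3 = 109.
Deadweight loss = ½ · (174.6 - 109) · (264 - 141) = ½ · 65.6 · 123 = 4034.4.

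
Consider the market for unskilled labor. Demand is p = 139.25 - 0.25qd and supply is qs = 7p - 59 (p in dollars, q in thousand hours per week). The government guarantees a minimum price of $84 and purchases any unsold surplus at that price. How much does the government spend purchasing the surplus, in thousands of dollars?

Rearranging demand gives qd = 557 - 4p. In a free market, 557 - 4p = 7p - 59 gives the equilibrium p* = 56, q* = 333.
Since 84 > 56, the floor is binding.
At p = 84: qd = 557 - 4·84 = 221 and qs = 7·84 - 59 = 529.
Surplus = qs - qd = 308.
Government expenditure = surplus × support price = 308 × 84 = 25872.

25872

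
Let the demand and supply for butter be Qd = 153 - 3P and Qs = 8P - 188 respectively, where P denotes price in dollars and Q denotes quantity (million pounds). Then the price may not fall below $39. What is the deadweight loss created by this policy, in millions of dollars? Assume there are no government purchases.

In a free market, 153 - 3P = 8P - 188 gives the equilibrium P* = 31, Q* = 60.
The floor of 39 is above the equilibrium price 31, so it binds.
At P = 39: Qd = 153 - 3·39 = 36 and Qs = 8·39 - 188 = 124.
Quantity traded falls to 36. At Q = 36 the demand price is (153 - 36)/3 = 39 and the supply price is (188 + 36)/8 = 28.
Deadweight loss = ½ · (39 - 28) · (60 - 36) = ½ · 11 · 24 = 132.

132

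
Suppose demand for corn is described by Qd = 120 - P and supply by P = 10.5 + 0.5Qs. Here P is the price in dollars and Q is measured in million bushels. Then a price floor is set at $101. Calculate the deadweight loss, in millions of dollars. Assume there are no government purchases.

Rearranging supply gives Qs = 2P - 21. In a free market, 120 - P = 2P - 21 gives the equilibrium P* = 47, Q* = 73.
Because the floor (101) lies above the market-clearing price, it is binding.
At P = 101: Qd = 120 - 101 = 19 and Qs = 2·101 - 21 = 181.
Quantity traded falls to 19. At Q = 19 the demand price is 120 - 19 = 101 and the supply price is (21 + 19)/2 = 20.
Deadweight loss = ½ · (101 - 20) · (73 - 19) = ½ · 81 · 54 = 2187.

2187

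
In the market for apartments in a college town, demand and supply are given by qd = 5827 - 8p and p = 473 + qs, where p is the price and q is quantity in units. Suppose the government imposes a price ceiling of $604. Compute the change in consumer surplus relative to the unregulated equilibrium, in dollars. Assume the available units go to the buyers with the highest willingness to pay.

12000

Rearranging supply gives qs = p - 473. In a free market, 5827 - 8p = p - 473 gives the equilibrium p* = 700, q* = 227.
The ceiling of 604 is below the equilibrium price 700, so it binds.
At p = 604: qd = 5827 - 8·604 = 995 and qs = 604 - 473 = 131.
Consumer surplus without the control is ½ · (728.375 - 700) · 227 = 3220.5625.
With the ceiling, 131 units are sold at 604 (assume they go to the highest-value buyers). The demand price at q = 131 is 712, so CS = ½ · [(728.375 - 604) + (712 - 604)] · 131 = 15220.5625.
Change in consumer surplus = 15220.5625 - 3220.5625 = 12000.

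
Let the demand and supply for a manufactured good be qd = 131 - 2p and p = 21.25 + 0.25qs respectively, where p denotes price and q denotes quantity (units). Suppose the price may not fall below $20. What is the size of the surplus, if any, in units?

0

Rearranging supply gives qs = 4p - 85. Setting quantity demanded equal to quantity supplied, 131 - 2p = 4p - 85, gives p* = 36 and q* = 59.
Since 20 is below p* = 36, the floor does not bind and the free-market outcome prevails.
Since the control does not bind, there is no surplus.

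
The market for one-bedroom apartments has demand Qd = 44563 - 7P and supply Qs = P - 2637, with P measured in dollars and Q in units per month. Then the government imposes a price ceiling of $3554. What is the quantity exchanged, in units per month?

In a free market, 44563 - 7P = P - 2637 gives the equilibrium P* = 5900, Q* = 3263.
The ceiling of 3554 is below the equilibrium price 5900, so it binds.
At P = 3554: Qd = 44563 - 7·3554 = 19685 and Qs = 3554 - 2637 = 917.
The quantity actually transacted is the short side, supply: 917.

917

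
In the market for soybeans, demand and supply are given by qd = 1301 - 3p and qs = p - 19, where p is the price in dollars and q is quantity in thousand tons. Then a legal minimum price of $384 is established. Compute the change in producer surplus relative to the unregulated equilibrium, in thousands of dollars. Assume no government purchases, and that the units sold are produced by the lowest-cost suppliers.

-5076

Without the control the market clears where 1301 - 3p = p - 19, i.e. p* = 330 and q* = 311.
The floor of 384 is above the equilibrium price 330, so it binds.
At p = 384: qd = 1301 - 3·384 = 149 and qs = 384 - 19 = 365.
Producer surplus without the control is ½ · (330 - 19) · 311 = 48360.5.
With the floor, 149 units are sold at 384. The supply price at q = 149 is 168, so PS = ½ · [(384 - 19) + (384 - 168)] · 149 = 43284.5.
Change in producer surplus = 43284.5 - 48360.5 = -5076.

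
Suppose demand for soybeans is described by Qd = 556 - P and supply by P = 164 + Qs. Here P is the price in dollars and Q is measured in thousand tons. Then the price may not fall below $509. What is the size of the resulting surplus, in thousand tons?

Rearranging supply gives Qs = P - 164. Without the control the market clears where 556 - P = P - 164, i.e. P* = 360 and Q* = 196.
The floor of 509 is above the equilibrium price 360, so it binds.
At P = 509: Qd = 556 - 509 = 47 and Qs = 509 - 164 = 345.
Surplus = Qs - Qd = 345 - 47 = 298.

298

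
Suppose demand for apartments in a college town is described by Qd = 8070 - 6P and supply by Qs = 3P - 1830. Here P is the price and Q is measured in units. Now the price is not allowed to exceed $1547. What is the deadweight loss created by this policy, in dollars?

0

Without the control the market clears where 8070 - 6P = 3P - 1830, i.e. P* = 1100 and Q* = 1470.
Since 1547 is above P* = 1100, the ceiling does not bind and the free-market outcome prevails.
Since the control does not bind, no trades are prevented and deadweight loss is zero.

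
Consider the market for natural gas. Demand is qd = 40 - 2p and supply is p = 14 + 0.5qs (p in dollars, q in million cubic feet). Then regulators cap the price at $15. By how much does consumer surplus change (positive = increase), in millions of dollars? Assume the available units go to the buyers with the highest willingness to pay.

0

Rearranging supply gives qs = 2p - 28. Setting quantity demanded equal to quantity supplied, 40 - 2p = 2p - 28, gives p* = 17 and q* = 6.
Since 15 < 17, the ceiling is binding.
At p = 15: qd = 40 - 2·15 = 10 and qs = 2·15 - 28 = 2.
Consumer surplus without the control is ½ · (20 - 17) · 6 = 9.
With the ceiling, 2 units are sold at 15 (assume they go to the highest-value buyers). The demand price at q = 2 is 19, so CS = ½ · [(20 - 15) + (19 - 15)] · 2 = 9.
Change in consumer surplus = 9 - 9 = 0.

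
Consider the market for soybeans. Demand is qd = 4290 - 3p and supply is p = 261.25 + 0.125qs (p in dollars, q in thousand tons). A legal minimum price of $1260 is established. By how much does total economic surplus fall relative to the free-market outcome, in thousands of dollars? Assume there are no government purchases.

Rearranging supply gives qs = 8p - 2090. Setting quantity demanded equal to quantity supplied, 4290 - 3p = 8p - 2090, gives p* = 580 and q* = 2550.
Since 1260 > 580, the floor is binding.
At p = 1260: qd = 4290 - 3·1260 = 510 and qs = 8·1260 - 2090 = 7990.
Quantity traded falls to 510. At q = 510 the demand price is (4290 - 510)/3 = 1260 and the supply price is (2090 + 510)/8 = 325.
Deadweight loss = ½ · (1260 - 325) · (2550 - 510) = ½ · 935 · 2040 = 953700.

953700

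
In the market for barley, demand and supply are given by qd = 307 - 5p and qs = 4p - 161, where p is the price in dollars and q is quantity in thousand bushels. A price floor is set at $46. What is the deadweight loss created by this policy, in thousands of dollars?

0

Without the control the market clears where 307 - 5p = 4p - 161, i.e. p* = 52 and q* = 47.
Since 46 is below p* = 52, the floor does not bind and the free-market outcome prevails.
Since the control does not bind, no trades are prevented and deadweight loss is zero.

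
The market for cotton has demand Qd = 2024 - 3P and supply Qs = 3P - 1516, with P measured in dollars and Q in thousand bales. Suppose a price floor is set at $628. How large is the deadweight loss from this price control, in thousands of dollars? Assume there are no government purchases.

Equilibrium: 2024 - 3P = 3P - 1516, so 3540 = 6P and P* = 590, Q* = 254.
Since 628 > 590, the floor is binding.
At P = 628: Qd = 2024 - 3·628 = 140 and Qs = 3·628 - 1516 = 368.
Quantity traded falls to 140. At Q = 140 the demand price is (2024 - 140)/3 = 628 and the supply price is (1516 + 140)/3 = 552.
Deadweight loss = ½ · (628 - 552) · (254 - 140) = ½ · 76 · 114 = 4332.

4332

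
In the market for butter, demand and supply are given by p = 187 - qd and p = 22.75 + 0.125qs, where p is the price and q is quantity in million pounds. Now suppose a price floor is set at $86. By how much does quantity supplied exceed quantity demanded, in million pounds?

Rearranging demand gives qd = 187 - p; rearranging supply gives qs = 8p - 182. In a free market, 187 - p = 8p - 182 gives the equilibrium p* = 41, q* = 146.
The floor of 86 is above the equilibrium price 41, so it binds.
At p = 86: qd = 187 - 86 = 101 and qs = 8·86 - 182 = 506.
Surplus = qs - qd = 506 - 101 = 405.

405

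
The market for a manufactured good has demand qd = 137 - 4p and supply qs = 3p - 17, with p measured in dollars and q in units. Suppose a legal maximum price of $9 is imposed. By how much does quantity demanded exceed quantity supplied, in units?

Without the control the market clears where 137 - 4p = 3p - 17, i.e. p* = 22 and q* = 49.
The ceiling of 9 is below the equilibrium price 22, so it binds.
At p = 9: qd = 137 - 4·9 = 101 and qs = 3·9 - 17 = 10.
Shortage = qd - qs = 101 - 10 = 91.

91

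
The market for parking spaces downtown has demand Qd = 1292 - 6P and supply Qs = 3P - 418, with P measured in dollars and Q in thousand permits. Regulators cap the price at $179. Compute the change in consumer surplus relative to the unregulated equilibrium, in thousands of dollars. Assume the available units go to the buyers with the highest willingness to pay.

In a free market, 1292 - 6P = 3P - 418 gives the equilibrium P* = 190, Q* = 152.
Because the ceiling (179) lies below the market-clearing price, it is binding.
At P = 179: Qd = 1292 - 6·179 = 218 and Qs = 3·179 - 418 = 119.
Consumer surplus without the control is ½ · (646/3 - 190) · 152 = 5776/3.
With the ceiling, 119 units are sold at 179 (assume they go to the highest-value buyers). The demand price at Q = 119 is 195.5, so CS = ½ · [(646/3 - 179) + (195.5 - 179)] · 119 = 37723/12.
Change in consumer surplus = 37723/12 - 5776/3 = 1218.25.

1218.25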